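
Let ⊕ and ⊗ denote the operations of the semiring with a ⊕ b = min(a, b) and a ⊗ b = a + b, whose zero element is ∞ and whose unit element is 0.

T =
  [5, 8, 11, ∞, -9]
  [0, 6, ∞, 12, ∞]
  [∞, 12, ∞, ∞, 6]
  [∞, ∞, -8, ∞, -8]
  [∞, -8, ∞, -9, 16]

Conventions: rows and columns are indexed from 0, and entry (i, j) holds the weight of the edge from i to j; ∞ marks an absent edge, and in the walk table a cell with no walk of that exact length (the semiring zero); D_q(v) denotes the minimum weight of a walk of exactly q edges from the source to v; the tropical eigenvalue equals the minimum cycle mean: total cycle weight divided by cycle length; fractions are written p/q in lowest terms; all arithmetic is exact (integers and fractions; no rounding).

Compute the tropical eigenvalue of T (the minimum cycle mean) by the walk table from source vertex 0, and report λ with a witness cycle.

q=0: [0, ∞, ∞, ∞, ∞]
q=1: [5, 8, 11, ∞, -9]
q=2: [8, -17, 16, -18, -4]
q=3: [-17, -12, -26, -13, -26]
q=4: [-12, -34, -21, -35, -26]
q=5: [-34, -34, -43, -35, -43]
Optimal cycle mean attained by: cycle 3->4->3, total (-8) + (-9), length 2.
Answer: λ = -17/2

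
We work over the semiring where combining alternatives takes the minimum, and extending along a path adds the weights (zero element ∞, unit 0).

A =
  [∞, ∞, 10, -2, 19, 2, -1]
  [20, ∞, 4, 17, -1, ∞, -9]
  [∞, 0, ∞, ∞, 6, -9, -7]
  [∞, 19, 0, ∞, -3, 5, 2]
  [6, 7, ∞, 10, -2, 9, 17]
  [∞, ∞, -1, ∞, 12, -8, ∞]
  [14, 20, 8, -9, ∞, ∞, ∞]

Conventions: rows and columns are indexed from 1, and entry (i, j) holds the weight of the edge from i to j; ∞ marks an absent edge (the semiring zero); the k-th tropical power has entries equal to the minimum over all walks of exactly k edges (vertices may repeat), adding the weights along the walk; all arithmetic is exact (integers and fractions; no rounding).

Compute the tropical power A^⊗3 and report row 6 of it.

A^⊗2:
  [13, 10, -2, -10, -5, -6, 0]
  [5, 4, -1, -18, -3, -5, -3]
  [7, 13, -10, -16, -1, -17, -9]
  [3, 0, 4, -7, -5, -9, -7]
  [4, 5, 8, 4, -4, 1, -2]
  [18, -1, -9, 22, 4, -16, -8]
  [40, 8, -9, 12, -12, -4, -7]
A^⊗3:
  [1, -2, -10, -9, -13, -14, -9]
  [3, -1, -18, -12, -21, -13, -16]
  [5, -10, -18, -18, -19, -25, -17]
  [1, 2, -10, -16, -10, -17, -9]
  [2, 3, 0, -11, -6, -7, -4]
  [6, -9, -17, -17, -4, -24, -16]
  [-6, -9, -5, -16, -14, -18, -16]
Answer: row 6 of A^⊗3 = [6, -9, -17, -17, -4, -24, -16]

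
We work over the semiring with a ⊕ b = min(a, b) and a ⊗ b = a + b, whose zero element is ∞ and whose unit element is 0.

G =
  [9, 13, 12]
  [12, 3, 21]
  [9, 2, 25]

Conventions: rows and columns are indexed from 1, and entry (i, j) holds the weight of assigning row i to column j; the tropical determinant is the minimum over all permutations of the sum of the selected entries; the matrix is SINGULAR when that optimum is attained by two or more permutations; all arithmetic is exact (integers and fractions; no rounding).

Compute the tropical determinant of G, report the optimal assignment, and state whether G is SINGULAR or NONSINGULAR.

σ = (1, 2, 3): 9 + 3 + 25 = 37
σ = (1, 3, 2): 9 + 21 + 2 = 32
σ = (2, 1, 3): 13 + 12 + 25 = 50
σ = (2, 3, 1): 13 + 21 + 9 = 43
σ = (3, 1, 2): 12 + 12 + 2 = 26
σ = (3, 2, 1): 12 + 3 + 9 = 24
Optimal value attained by: σ = (3, 2, 1).
Answer: det⊕(G) = 24; verdict: NONSINGULAR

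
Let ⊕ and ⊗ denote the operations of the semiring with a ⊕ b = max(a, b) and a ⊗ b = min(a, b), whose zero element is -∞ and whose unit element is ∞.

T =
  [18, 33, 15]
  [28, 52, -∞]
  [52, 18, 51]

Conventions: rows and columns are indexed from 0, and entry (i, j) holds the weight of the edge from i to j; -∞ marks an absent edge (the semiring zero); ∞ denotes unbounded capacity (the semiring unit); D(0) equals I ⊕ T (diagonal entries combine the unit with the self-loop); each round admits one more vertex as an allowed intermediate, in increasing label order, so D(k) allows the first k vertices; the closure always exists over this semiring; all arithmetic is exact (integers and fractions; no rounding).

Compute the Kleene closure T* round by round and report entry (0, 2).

D(0):
  [∞, 33, 15]
  [28, ∞, -∞]
  [52, 18, ∞]
D(1):
  [∞, 33, 15]
  [28, ∞, 15]
  [52, 33, ∞]
D(2):
  [∞, 33, 15]
  [28, ∞, 15]
  [52, 33, ∞]
D(3):
  [∞, 33, 15]
  [28, ∞, 15]
  [52, 33, ∞]
Answer: T*[0][2] = 15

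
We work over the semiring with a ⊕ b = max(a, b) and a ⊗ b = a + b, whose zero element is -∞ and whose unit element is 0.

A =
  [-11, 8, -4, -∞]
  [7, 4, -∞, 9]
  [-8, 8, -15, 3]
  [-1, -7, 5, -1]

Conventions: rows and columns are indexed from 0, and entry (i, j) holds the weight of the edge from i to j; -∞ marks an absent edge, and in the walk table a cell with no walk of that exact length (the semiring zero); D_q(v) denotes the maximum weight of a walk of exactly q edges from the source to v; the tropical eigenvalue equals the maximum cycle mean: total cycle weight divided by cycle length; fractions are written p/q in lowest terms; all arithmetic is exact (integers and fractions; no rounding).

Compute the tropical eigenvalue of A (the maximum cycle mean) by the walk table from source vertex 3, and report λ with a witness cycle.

q=0: [-∞, -∞, -∞, 0]
q=1: [-1, -7, 5, -1]
q=2: [0, 13, 4, 8]
q=3: [20, 17, 13, 22]
q=4: [24, 28, 27, 26]
Optimal cycle mean attained by: cycle 0->1->0, total 8 + 7, length 2.
Answer: λ = 15/2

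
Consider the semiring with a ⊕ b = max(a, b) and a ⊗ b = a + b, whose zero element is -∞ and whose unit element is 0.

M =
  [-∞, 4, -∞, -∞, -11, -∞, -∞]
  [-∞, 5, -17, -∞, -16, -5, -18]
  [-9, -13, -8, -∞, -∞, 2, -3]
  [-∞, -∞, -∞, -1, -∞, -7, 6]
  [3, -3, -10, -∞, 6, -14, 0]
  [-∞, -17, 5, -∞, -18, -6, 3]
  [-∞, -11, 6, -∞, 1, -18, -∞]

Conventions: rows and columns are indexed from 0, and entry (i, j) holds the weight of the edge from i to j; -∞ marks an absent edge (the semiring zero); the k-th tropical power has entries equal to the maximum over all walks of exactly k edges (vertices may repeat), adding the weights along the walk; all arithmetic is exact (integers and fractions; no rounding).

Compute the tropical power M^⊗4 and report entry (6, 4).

M^⊗2:
  [-8, 9, -13, -∞, -5, -1, -11]
  [-13, 10, 0, -∞, -10, 0, -2]
  [-17, -5, 7, -∞, -2, -4, 5]
  [-∞, -5, 12, -2, 7, -8, 5]
  [9, 7, 6, -∞, 12, -8, 6]
  [-4, -8, 9, -∞, 4, 7, 2]
  [4, -2, -2, -∞, 7, 8, 3]
M^⊗3:
  [-2, 14, 4, -∞, 1, 4, 2]
  [-7, 15, 5, -∞, -1, 5, 3]
  [1, 0, 11, -∞, 6, 9, 4]
  [10, 4, 11, -3, 13, 14, 9]
  [15, 13, 12, -∞, 18, 8, 12]
  [7, 1, 12, -∞, 10, 11, 10]
  [10, 8, 13, -∞, 13, 2, 11]
M^⊗4:
  [4, 19, 9, -∞, 7, 9, 7]
  [2, 20, 10, -∞, 5, 10, 8]
  [9, 5, 14, -∞, 12, 13, 12]
  [16, 14, 19, -4, 19, 13, 17]
  [21, 19, 18, -∞, 24, 14, 18]
  [13, 11, 16, -∞, 16, 14, 14]
  [16, 14, 17, -∞, 19, 15, 13]
Key observation: the optimum is the walk 6->4->4->4->4, with weight 1 + 6 + 6 + 6 = 19.
Optimal value attained by: walk 6->4->4->4->4.
Answer: (M^⊗4)[6][4] = 19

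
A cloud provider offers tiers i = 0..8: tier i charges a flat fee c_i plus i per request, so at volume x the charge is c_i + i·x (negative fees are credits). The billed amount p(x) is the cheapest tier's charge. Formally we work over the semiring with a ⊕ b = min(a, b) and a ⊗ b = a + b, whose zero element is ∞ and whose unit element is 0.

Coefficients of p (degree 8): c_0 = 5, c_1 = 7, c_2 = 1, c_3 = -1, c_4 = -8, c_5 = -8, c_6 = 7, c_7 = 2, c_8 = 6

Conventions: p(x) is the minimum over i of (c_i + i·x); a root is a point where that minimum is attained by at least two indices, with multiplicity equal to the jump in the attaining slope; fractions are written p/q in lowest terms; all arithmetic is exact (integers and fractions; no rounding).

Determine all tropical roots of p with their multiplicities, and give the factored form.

hull edge (i=0, c=5) to (i=4, c=-8): slope -13/4, span 4
hull edge (i=4, c=-8) to (i=5, c=-8): slope 0, span 1
hull edge (i=5, c=-8) to (i=8, c=6): slope 14/3, span 3
Factored form: p(x) = 6 ⊗ (x ⊕ (-14/3)) ⊗ (x ⊕ (-14/3)) ⊗ (x ⊕ (-14/3)) ⊗ (x ⊕ 0) ⊗ (x ⊕ 13/4) ⊗ (x ⊕ 13/4) ⊗ (x ⊕ 13/4) ⊗ (x ⊕ 13/4)
Answer: roots = -14/3 (mult 3), 0 (mult 1), 13/4 (mult 4)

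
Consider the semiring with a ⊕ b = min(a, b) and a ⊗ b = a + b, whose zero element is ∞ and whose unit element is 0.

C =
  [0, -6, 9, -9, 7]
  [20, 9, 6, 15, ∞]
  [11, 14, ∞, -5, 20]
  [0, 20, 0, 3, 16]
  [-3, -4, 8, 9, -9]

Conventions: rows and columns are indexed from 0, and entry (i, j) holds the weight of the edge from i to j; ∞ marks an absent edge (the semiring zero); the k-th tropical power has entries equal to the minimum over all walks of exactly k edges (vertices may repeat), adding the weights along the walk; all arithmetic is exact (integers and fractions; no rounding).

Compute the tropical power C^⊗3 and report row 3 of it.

C^⊗2:
  [-9, -6, -9, -9, -2]
  [15, 14, 15, 1, 26]
  [-5, 5, -5, -2, 11]
  [0, -6, 3, -9, 7]
  [-12, -13, -1, -12, -18]
C^⊗3:
  [-9, -15, -9, -18, -11]
  [1, 9, 1, 4, 17]
  [-5, -11, -2, -14, 2]
  [-9, -6, -9, -9, -2]
  [-21, -22, -12, -21, -27]
Answer: row 3 of C^⊗3 = [-9, -6, -9, -9, -2]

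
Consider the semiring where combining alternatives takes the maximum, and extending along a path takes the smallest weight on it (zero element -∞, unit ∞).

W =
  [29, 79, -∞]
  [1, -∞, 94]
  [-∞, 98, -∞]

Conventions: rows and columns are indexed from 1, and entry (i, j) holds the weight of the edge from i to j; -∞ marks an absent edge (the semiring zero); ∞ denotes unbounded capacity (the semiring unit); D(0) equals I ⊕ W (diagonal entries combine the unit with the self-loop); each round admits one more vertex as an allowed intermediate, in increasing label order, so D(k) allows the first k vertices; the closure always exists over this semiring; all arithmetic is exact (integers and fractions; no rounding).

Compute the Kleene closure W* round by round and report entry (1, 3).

D(0):
  [∞, 79, -∞]
  [1, ∞, 94]
  [-∞, 98, ∞]
D(1):
  [∞, 79, -∞]
  [1, ∞, 94]
  [-∞, 98, ∞]
D(2):
  [∞, 79, 79]
  [1, ∞, 94]
  [1, 98, ∞]
D(3):
  [∞, 79, 79]
  [1, ∞, 94]
  [1, 98, ∞]
Answer: W*[1][3] = 79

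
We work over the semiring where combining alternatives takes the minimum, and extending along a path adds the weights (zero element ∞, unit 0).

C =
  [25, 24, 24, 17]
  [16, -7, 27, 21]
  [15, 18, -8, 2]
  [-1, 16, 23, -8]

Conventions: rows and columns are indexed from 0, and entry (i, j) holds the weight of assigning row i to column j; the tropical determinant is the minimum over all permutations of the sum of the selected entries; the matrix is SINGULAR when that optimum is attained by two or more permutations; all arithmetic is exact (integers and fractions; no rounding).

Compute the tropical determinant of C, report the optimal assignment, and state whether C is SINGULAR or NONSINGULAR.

σ = (0, 1, 2, 3): 25 + (-7) + (-8) + (-8) = 2
σ = (0, 1, 3, 2): 25 + (-7) + 2 + 23 = 43
σ = (0, 2, 1, 3): 25 + 27 + 18 + (-8) = 62
σ = (0, 2, 3, 1): 25 + 27 + 2 + 16 = 70
σ = (0, 3, 1, 2): 25 + 21 + 18 + 23 = 87
σ = (0, 3, 2, 1): 25 + 21 + (-8) + 16 = 54
σ = (1, 0, 2, 3): 24 + 16 + (-8) + (-8) = 24
σ = (1, 0, 3, 2): 24 + 16 + 2 + 23 = 65
σ = (1, 2, 0, 3): 24 + 27 + 15 + (-8) = 58
σ = (1, 2, 3, 0): 24 + 27 + 2 + (-1) = 52
σ = (1, 3, 0, 2): 24 + 21 + 15 + 23 = 83
σ = (1, 3, 2, 0): 24 + 21 + (-8) + (-1) = 36
σ = (2, 0, 1, 3): 24 + 16 + 18 + (-8) = 50
σ = (2, 0, 3, 1): 24 + 16 + 2 + 16 = 58
σ = (2, 1, 0, 3): 24 + (-7) + 15 + (-8) = 24
σ = (2, 1, 3, 0): 24 + (-7) + 2 + (-1) = 18
σ = (2, 3, 0, 1): 24 + 21 + 15 + 16 = 76
σ = (2, 3, 1, 0): 24 + 21 + 18 + (-1) = 62
σ = (3, 0, 1, 2): 17 + 16 + 18 + 23 = 74
σ = (3, 0, 2, 1): 17 + 16 + (-8) + 16 = 41
σ = (3, 1, 0, 2): 17 + (-7) + 15 + 23 = 48
σ = (3, 1, 2, 0): 17 + (-7) + (-8) + (-1) = 1
σ = (3, 2, 0, 1): 17 + 27 + 15 + 16 = 75
σ = (3, 2, 1, 0): 17 + 27 + 18 + (-1) = 61
Optimal value attained by: σ = (3, 1, 2, 0).
Answer: det⊕(C) = 1; verdict: NONSINGULAR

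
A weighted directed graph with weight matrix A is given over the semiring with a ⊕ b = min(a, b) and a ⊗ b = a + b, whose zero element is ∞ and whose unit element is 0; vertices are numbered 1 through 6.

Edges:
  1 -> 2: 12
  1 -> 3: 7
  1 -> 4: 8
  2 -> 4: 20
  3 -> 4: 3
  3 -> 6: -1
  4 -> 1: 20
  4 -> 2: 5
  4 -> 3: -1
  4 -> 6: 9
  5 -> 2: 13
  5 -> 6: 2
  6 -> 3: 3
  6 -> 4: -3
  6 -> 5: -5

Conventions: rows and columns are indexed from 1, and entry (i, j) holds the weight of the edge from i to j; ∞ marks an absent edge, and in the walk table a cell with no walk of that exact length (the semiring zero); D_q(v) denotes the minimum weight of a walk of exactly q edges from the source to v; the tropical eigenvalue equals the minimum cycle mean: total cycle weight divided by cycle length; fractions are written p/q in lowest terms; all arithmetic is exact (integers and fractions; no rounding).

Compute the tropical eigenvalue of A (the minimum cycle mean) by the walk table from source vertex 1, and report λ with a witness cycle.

q=0: [0, ∞, ∞, ∞, ∞, ∞]
q=1: [∞, 12, 7, 8, ∞, ∞]
q=2: [28, 13, 7, 10, ∞, 6]
q=3: [30, 15, 9, 3, 1, 6]
q=4: [23, 8, 2, 3, 1, 3]
q=5: [23, 8, 2, 0, -2, 1]
q=6: [20, 5, -1, -2, -4, 0]
Optimal cycle mean attained by: cycle 3->6->4->3, total (-1) + (-3) + (-1), length 3.
Answer: λ = -5/3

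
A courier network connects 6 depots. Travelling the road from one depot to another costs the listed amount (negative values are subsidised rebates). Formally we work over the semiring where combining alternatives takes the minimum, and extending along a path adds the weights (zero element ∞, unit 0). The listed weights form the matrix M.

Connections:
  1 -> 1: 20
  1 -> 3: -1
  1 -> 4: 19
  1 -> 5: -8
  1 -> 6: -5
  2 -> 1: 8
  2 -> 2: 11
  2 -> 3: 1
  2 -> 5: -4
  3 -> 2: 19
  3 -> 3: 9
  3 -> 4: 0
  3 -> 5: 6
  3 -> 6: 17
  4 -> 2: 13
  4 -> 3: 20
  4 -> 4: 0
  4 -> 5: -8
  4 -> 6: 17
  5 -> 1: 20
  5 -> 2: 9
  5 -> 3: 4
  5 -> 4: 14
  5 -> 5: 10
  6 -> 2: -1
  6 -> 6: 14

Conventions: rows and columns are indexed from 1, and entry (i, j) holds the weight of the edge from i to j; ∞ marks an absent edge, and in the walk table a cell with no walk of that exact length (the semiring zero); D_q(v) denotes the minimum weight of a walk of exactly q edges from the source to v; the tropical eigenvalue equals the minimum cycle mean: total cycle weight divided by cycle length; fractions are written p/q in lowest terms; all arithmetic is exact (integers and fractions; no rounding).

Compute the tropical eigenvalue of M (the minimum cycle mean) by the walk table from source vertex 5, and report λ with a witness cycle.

q=0: [∞, ∞, ∞, ∞, 0, ∞]
q=1: [20, 9, 4, 14, 10, ∞]
q=2: [17, 19, 10, 4, 5, 15]
q=3: [25, 14, 9, 4, -4, 12]
q=4: [16, 5, 0, 4, -4, 20]
q=5: [13, 5, 0, 0, -4, 11]
q=6: [13, 5, 0, 0, -8, 8]
Optimal cycle mean attained by: cycle 3->4->5->3, total 0 + (-8) + 4, length 3.
Answer: λ = -4/3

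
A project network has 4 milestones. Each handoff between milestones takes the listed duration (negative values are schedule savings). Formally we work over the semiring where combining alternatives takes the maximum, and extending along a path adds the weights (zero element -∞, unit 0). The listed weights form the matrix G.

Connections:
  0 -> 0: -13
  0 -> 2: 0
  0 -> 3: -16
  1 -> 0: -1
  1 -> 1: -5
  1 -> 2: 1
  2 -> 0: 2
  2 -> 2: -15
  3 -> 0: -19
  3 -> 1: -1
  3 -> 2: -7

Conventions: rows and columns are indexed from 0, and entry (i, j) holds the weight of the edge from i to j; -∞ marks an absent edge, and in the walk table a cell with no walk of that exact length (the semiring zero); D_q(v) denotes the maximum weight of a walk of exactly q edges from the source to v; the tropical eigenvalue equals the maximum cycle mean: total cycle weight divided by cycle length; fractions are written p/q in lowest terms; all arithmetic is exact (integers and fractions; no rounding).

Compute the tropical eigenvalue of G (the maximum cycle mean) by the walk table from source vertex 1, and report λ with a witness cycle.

q=0: [-∞, 0, -∞, -∞]
q=1: [-1, -5, 1, -∞]
q=2: [3, -10, -1, -17]
q=3: [1, -15, 3, -13]
q=4: [5, -14, 1, -15]
Optimal cycle mean attained by: cycle 0->2->0, total 0 + 2, length 2.
Answer: λ = 1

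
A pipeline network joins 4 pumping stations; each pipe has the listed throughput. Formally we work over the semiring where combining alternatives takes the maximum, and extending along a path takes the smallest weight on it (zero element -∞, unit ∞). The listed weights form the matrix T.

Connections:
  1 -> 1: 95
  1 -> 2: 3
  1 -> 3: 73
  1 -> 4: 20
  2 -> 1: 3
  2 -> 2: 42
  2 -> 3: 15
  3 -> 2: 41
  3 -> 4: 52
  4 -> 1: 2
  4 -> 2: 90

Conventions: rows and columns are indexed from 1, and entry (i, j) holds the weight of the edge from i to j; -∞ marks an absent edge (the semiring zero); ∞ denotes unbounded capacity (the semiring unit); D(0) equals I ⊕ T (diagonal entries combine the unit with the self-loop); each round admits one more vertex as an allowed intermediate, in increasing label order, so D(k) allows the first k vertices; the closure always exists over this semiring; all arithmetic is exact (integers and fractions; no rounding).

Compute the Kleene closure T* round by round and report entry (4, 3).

D(0):
  [∞, 3, 73, 20]
  [3, ∞, 15, -∞]
  [-∞, 41, ∞, 52]
  [2, 90, -∞, ∞]
D(1):
  [∞, 3, 73, 20]
  [3, ∞, 15, 3]
  [-∞, 41, ∞, 52]
  [2, 90, 2, ∞]
D(2):
  [∞, 3, 73, 20]
  [3, ∞, 15, 3]
  [3, 41, ∞, 52]
  [3, 90, 15, ∞]
D(3):
  [∞, 41, 73, 52]
  [3, ∞, 15, 15]
  [3, 41, ∞, 52]
  [3, 90, 15, ∞]
D(4):
  [∞, 52, 73, 52]
  [3, ∞, 15, 15]
  [3, 52, ∞, 52]
  [3, 90, 15, ∞]
Answer: T*[4][3] = 15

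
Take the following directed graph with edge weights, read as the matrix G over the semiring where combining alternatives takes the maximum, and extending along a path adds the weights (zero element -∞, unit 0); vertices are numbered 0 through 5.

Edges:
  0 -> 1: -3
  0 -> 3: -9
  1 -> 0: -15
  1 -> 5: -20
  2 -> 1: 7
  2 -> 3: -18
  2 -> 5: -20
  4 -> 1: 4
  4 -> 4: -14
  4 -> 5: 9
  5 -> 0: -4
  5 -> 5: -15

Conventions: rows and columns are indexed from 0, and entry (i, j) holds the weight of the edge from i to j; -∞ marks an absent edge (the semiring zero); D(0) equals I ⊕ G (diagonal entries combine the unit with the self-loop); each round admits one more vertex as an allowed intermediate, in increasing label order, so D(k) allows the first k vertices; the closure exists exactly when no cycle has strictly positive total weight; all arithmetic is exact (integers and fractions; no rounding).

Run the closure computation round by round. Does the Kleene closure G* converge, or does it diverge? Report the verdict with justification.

D(0):
  [0, -3, -∞, -9, -∞, -∞]
  [-15, 0, -∞, -∞, -∞, -20]
  [-∞, 7, 0, -18, -∞, -20]
  [-∞, -∞, -∞, 0, -∞, -∞]
  [-∞, 4, -∞, -∞, 0, 9]
  [-4, -∞, -∞, -∞, -∞, 0]
D(1):
  [0, -3, -∞, -9, -∞, -∞]
  [-15, 0, -∞, -24, -∞, -20]
  [-∞, 7, 0, -18, -∞, -20]
  [-∞, -∞, -∞, 0, -∞, -∞]
  [-∞, 4, -∞, -∞, 0, 9]
  [-4, -7, -∞, -13, -∞, 0]
D(2):
  [0, -3, -∞, -9, -∞, -23]
  [-15, 0, -∞, -24, -∞, -20]
  [-8, 7, 0, -17, -∞, -13]
  [-∞, -∞, -∞, 0, -∞, -∞]
  [-11, 4, -∞, -20, 0, 9]
  [-4, -7, -∞, -13, -∞, 0]
D(3):
  [0, -3, -∞, -9, -∞, -23]
  [-15, 0, -∞, -24, -∞, -20]
  [-8, 7, 0, -17, -∞, -13]
  [-∞, -∞, -∞, 0, -∞, -∞]
  [-11, 4, -∞, -20, 0, 9]
  [-4, -7, -∞, -13, -∞, 0]
D(4):
  [0, -3, -∞, -9, -∞, -23]
  [-15, 0, -∞, -24, -∞, -20]
  [-8, 7, 0, -17, -∞, -13]
  [-∞, -∞, -∞, 0, -∞, -∞]
  [-11, 4, -∞, -20, 0, 9]
  [-4, -7, -∞, -13, -∞, 0]
D(5):
  [0, -3, -∞, -9, -∞, -23]
  [-15, 0, -∞, -24, -∞, -20]
  [-8, 7, 0, -17, -∞, -13]
  [-∞, -∞, -∞, 0, -∞, -∞]
  [-11, 4, -∞, -20, 0, 9]
  [-4, -7, -∞, -13, -∞, 0]
D(6):
  [0, -3, -∞, -9, -∞, -23]
  [-15, 0, -∞, -24, -∞, -20]
  [-8, 7, 0, -17, -∞, -13]
  [-∞, -∞, -∞, 0, -∞, -∞]
  [5, 4, -∞, -4, 0, 9]
  [-4, -7, -∞, -13, -∞, 0]
Key observation: every diagonal entry stays at the unit through all rounds, so no improving cycle exists.
Answer: CONVERGES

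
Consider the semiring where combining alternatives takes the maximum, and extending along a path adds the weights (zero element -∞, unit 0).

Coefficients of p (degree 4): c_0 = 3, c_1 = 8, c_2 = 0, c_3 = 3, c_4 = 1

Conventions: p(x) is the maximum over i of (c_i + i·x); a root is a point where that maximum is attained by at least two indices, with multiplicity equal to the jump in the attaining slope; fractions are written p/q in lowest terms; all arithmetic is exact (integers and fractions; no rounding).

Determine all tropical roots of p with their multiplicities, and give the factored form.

hull edge (i=0, c=3) to (i=1, c=8): slope 5, span 1
hull edge (i=1, c=8) to (i=4, c=1): slope -7/3, span 3
Factored form: p(x) = 1 ⊗ (x ⊕ (-5)) ⊗ (x ⊕ 7/3) ⊗ (x ⊕ 7/3) ⊗ (x ⊕ 7/3)
Answer: roots = -5 (mult 1), 7/3 (mult 3)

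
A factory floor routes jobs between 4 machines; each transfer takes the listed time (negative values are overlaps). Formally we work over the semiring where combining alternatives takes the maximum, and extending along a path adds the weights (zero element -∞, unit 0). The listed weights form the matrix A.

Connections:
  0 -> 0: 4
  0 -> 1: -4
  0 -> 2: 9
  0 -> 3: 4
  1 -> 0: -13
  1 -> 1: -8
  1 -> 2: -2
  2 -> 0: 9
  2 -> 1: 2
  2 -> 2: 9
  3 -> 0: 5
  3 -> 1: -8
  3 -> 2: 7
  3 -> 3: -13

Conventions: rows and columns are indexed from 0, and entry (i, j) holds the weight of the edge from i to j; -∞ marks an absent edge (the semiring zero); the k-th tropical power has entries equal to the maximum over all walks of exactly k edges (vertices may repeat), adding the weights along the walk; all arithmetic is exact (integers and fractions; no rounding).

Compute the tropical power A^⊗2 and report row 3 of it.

A^⊗2:
  [18, 11, 18, 8]
  [7, 0, 7, -9]
  [18, 11, 18, 13]
  [16, 9, 16, 9]
Answer: row 3 of A^⊗2 = [16, 9, 16, 9]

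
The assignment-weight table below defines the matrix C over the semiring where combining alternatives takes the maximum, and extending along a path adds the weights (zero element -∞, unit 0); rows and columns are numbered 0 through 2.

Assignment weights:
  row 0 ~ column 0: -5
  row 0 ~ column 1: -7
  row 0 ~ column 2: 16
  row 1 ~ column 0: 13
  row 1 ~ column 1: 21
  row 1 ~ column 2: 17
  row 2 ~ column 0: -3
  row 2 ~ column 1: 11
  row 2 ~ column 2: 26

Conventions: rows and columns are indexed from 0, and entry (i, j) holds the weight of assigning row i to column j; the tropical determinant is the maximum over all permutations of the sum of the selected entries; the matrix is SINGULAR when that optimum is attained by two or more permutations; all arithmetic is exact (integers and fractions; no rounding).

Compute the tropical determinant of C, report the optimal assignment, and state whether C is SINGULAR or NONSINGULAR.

σ = (0, 1, 2): (-5) + 21 + 26 = 42
σ = (0, 2, 1): (-5) + 17 + 11 = 23
σ = (1, 0, 2): (-7) + 13 + 26 = 32
σ = (1, 2, 0): (-7) + 17 + (-3) = 7
σ = (2, 0, 1): 16 + 13 + 11 = 40
σ = (2, 1, 0): 16 + 21 + (-3) = 34
Optimal value attained by: σ = (0, 1, 2).
Answer: det⊕(C) = 42; verdict: NONSINGULAR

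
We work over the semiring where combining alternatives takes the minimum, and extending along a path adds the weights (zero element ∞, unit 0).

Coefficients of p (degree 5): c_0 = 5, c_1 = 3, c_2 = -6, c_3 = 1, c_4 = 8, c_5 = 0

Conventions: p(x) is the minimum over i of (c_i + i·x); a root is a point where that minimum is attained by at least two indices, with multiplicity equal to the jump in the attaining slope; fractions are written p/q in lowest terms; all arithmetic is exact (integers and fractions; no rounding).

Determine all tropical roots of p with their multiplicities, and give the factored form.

hull edge (i=0, c=5) to (i=2, c=-6): slope -11/2, span 2
hull edge (i=2, c=-6) to (i=5, c=0): slope 2, span 3
Factored form: p(x) = 0 ⊗ (x ⊕ (-2)) ⊗ (x ⊕ (-2)) ⊗ (x ⊕ (-2)) ⊗ (x ⊕ 11/2) ⊗ (x ⊕ 11/2)
Answer: roots = -2 (mult 3), 11/2 (mult 2)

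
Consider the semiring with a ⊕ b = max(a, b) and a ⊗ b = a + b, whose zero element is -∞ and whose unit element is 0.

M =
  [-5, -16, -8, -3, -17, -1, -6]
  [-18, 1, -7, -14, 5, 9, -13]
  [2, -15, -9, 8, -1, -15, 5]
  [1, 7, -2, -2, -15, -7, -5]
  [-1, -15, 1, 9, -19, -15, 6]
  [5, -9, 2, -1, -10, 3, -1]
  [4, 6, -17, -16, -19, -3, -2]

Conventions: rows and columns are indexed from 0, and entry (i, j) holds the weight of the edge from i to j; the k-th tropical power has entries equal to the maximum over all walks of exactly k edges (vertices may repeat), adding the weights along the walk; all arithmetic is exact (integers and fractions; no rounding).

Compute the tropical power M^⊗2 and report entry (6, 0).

M^⊗2:
  [4, 4, 1, 0, -9, 2, -2]
  [14, 2, 11, 14, 6, 12, 11]
  [9, 15, 6, 8, -7, 2, 5]
  [0, 8, 0, 6, 12, 16, 3]
  [10, 16, 7, 9, 0, 3, 6]
  [8, 6, 5, 10, 1, 6, 7]
  [2, 7, -1, 1, 11, 15, -2]
Key observation: the optimum is the walk 6->5->0, with weight (-3) + 5 = 2.
Optimal value attained by: walk 6->5->0.
Answer: (M^⊗2)[6][0] = 2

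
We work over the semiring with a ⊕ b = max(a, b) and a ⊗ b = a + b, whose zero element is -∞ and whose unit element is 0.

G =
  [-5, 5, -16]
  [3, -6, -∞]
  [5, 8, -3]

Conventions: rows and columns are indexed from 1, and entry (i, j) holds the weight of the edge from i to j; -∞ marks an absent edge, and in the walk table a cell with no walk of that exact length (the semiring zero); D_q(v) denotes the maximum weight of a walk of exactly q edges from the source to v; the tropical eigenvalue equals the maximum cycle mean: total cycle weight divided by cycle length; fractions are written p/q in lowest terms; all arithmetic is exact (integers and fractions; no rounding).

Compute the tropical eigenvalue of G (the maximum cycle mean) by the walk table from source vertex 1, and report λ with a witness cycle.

q=0: [0, -∞, -∞]
q=1: [-5, 5, -16]
q=2: [8, 0, -19]
q=3: [3, 13, -8]
Optimal cycle mean attained by: cycle 1->2->1, total 5 + 3, length 2.
Answer: λ = 4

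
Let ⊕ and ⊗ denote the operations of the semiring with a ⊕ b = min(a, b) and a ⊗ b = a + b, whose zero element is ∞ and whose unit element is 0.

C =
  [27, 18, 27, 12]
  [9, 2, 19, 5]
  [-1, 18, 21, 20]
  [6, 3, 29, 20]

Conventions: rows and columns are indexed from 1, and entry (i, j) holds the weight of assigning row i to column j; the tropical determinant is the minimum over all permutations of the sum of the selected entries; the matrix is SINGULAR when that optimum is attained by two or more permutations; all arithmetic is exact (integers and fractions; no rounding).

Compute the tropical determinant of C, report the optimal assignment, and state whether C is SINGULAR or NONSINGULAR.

σ = (1, 2, 3, 4): 27 + 2 + 21 + 20 = 70
σ = (1, 2, 4, 3): 27 + 2 + 20 + 29 = 78
σ = (1, 3, 2, 4): 27 + 19 + 18 + 20 = 84
σ = (1, 3, 4, 2): 27 + 19 + 20 + 3 = 69
σ = (1, 4, 2, 3): 27 + 5 + 18 + 29 = 79
σ = (1, 4, 3, 2): 27 + 5 + 21 + 3 = 56
σ = (2, 1, 3, 4): 18 + 9 + 21 + 20 = 68
σ = (2, 1, 4, 3): 18 + 9 + 20 + 29 = 76
σ = (2, 3, 1, 4): 18 + 19 + (-1) + 20 = 56
σ = (2, 3, 4, 1): 18 + 19 + 20 + 6 = 63
σ = (2, 4, 1, 3): 18 + 5 + (-1) + 29 = 51
σ = (2, 4, 3, 1): 18 + 5 + 21 + 6 = 50
σ = (3, 1, 2, 4): 27 + 9 + 18 + 20 = 74
σ = (3, 1, 4, 2): 27 + 9 + 20 + 3 = 59
σ = (3, 2, 1, 4): 27 + 2 + (-1) + 20 = 48
σ = (3, 2, 4, 1): 27 + 2 + 20 + 6 = 55
σ = (3, 4, 1, 2): 27 + 5 + (-1) + 3 = 34
σ = (3, 4, 2, 1): 27 + 5 + 18 + 6 = 56
σ = (4, 1, 2, 3): 12 + 9 + 18 + 29 = 68
σ = (4, 1, 3, 2): 12 + 9 + 21 + 3 = 45
σ = (4, 2, 1, 3): 12 + 2 + (-1) + 29 = 42
σ = (4, 2, 3, 1): 12 + 2 + 21 + 6 = 41
σ = (4, 3, 1, 2): 12 + 19 + (-1) + 3 = 33
σ = (4, 3, 2, 1): 12 + 19 + 18 + 6 = 55
Optimal value attained by: σ = (4, 3, 1, 2).
Answer: det⊕(C) = 33; verdict: NONSINGULAR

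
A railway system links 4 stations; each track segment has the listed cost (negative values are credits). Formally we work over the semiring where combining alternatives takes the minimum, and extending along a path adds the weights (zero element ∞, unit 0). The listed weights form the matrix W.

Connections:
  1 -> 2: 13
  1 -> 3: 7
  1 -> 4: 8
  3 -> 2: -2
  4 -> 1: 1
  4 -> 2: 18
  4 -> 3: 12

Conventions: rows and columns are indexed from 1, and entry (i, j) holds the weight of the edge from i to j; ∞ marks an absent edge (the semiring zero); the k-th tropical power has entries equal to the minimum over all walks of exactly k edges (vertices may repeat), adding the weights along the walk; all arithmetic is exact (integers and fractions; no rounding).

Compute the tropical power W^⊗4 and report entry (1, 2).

W^⊗2:
  [9, 5, 20, ∞]
  [∞, ∞, ∞, ∞]
  [∞, ∞, ∞, ∞]
  [∞, 10, 8, 9]
W^⊗3:
  [∞, 18, 16, 17]
  [∞, ∞, ∞, ∞]
  [∞, ∞, ∞, ∞]
  [10, 6, 21, ∞]
W^⊗4:
  [18, 14, 29, ∞]
  [∞, ∞, ∞, ∞]
  [∞, ∞, ∞, ∞]
  [∞, 19, 17, 18]
Key observation: the optimum is the walk 1->4->1->3->2, with weight 8 + 1 + 7 + (-2) = 14.
Optimal value attained by: walk 1->4->1->3->2.
Answer: (W^⊗4)[1][2] = 14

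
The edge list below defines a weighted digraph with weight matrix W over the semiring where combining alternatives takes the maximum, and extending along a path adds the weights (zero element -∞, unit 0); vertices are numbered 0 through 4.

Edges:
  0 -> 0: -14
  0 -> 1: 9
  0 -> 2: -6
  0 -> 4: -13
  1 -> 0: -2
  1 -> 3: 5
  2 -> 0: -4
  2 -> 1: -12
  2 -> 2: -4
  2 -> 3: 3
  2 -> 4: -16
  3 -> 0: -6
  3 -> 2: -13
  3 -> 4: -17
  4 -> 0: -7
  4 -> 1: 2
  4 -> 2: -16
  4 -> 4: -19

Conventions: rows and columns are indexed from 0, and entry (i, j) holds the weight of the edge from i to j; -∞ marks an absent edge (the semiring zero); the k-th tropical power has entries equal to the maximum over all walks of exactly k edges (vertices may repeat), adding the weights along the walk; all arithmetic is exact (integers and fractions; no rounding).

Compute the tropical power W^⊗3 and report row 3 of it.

W^⊗2:
  [7, -5, -10, 14, -22]
  [-1, 7, -8, -∞, -12]
  [-3, 5, -8, -1, -14]
  [-17, 3, -12, -10, -19]
  [0, 2, -13, 7, -20]
W^⊗3:
  [8, 16, 1, 0, -3]
  [5, 8, -7, 12, -14]
  [3, 6, -9, 10, -16]
  [1, -8, -16, 8, -27]
  [1, 9, -6, 7, -10]
Answer: row 3 of W^⊗3 = [1, -8, -16, 8, -27]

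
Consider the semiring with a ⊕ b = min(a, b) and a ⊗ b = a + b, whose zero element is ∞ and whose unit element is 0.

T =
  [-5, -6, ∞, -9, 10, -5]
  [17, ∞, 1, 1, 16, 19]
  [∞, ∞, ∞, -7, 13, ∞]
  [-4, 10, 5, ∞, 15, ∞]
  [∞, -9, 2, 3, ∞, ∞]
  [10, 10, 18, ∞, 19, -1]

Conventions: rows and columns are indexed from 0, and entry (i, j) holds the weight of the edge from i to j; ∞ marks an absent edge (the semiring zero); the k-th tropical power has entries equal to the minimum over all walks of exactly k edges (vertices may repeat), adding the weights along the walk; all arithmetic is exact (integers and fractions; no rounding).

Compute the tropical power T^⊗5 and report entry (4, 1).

T^⊗2:
  [-13, -11, -5, -14, 5, -10]
  [-3, 7, 6, -6, 14, 12]
  [-11, 3, -2, 16, 8, ∞]
  [-9, -10, 11, -13, 6, -9]
  [-1, 13, -8, -8, 7, 10]
  [5, 4, 11, 1, 18, -2]
T^⊗3:
  [-18, -19, -10, -22, -3, -18]
  [-10, -9, -1, -12, 7, -8]
  [-16, -17, 4, -20, -1, -16]
  [-17, -15, -9, -18, 1, -14]
  [-12, -7, -3, -15, 5, -6]
  [-3, -1, 5, -4, 15, -3]
T^⊗4:
  [-26, -24, -18, -27, -8, -23]
  [-16, -16, -8, -19, 0, -15]
  [-24, -22, -16, -25, -6, -21]
  [-22, -23, -14, -26, -7, -22]
  [-19, -18, -10, -21, -2, -17]
  [-8, -9, 0, -12, 7, -8]
T^⊗5:
  [-31, -32, -23, -35, -16, -31]
  [-23, -22, -15, -25, -6, -21]
  [-29, -30, -21, -33, -14, -29]
  [-30, -28, -22, -31, -12, -27]
  [-25, -25, -17, -28, -9, -24]
  [-16, -14, -8, -17, 2, -13]
Key observation: the optimum is the walk 4->1->2->3->0->1, with weight (-9) + 1 + (-7) + (-4) + (-6) = -25.
Optimal value attained by: walk 4->1->2->3->0->1.
Answer: (T^⊗5)[4][1] = -25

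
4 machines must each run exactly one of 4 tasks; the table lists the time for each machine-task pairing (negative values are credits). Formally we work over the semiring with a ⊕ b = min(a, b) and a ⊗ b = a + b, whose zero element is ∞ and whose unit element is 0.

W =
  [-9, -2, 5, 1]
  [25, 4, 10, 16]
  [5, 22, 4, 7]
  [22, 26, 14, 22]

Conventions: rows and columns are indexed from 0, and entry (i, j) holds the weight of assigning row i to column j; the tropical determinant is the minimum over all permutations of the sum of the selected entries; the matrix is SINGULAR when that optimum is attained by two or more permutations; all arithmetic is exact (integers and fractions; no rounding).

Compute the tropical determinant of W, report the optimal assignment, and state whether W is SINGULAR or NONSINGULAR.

σ = (0, 1, 2, 3): (-9) + 4 + 4 + 22 = 21
σ = (0, 1, 3, 2): (-9) + 4 + 7 + 14 = 16
σ = (0, 2, 1, 3): (-9) + 10 + 22 + 22 = 45
σ = (0, 2, 3, 1): (-9) + 10 + 7 + 26 = 34
σ = (0, 3, 1, 2): (-9) + 16 + 22 + 14 = 43
σ = (0, 3, 2, 1): (-9) + 16 + 4 + 26 = 37
σ = (1, 0, 2, 3): (-2) + 25 + 4 + 22 = 49
σ = (1, 0, 3, 2): (-2) + 25 + 7 + 14 = 44
σ = (1, 2, 0, 3): (-2) + 10 + 5 + 22 = 35
σ = (1, 2, 3, 0): (-2) + 10 + 7 + 22 = 37
σ = (1, 3, 0, 2): (-2) + 16 + 5 + 14 = 33
σ = (1, 3, 2, 0): (-2) + 16 + 4 + 22 = 40
σ = (2, 0, 1, 3): 5 + 25 + 22 + 22 = 74
σ = (2, 0, 3, 1): 5 + 25 + 7 + 26 = 63
σ = (2, 1, 0, 3): 5 + 4 + 5 + 22 = 36
σ = (2, 1, 3, 0): 5 + 4 + 7 + 22 = 38
σ = (2, 3, 0, 1): 5 + 16 + 5 + 26 = 52
σ = (2, 3, 1, 0): 5 + 16 + 22 + 22 = 65
σ = (3, 0, 1, 2): 1 + 25 + 22 + 14 = 62
σ = (3, 0, 2, 1): 1 + 25 + 4 + 26 = 56
σ = (3, 1, 0, 2): 1 + 4 + 5 + 14 = 24
σ = (3, 1, 2, 0): 1 + 4 + 4 + 22 = 31
σ = (3, 2, 0, 1): 1 + 10 + 5 + 26 = 42
σ = (3, 2, 1, 0): 1 + 10 + 22 + 22 = 55
Optimal value attained by: σ = (0, 1, 3, 2).
Answer: det⊕(W) = 16; verdict: NONSINGULAR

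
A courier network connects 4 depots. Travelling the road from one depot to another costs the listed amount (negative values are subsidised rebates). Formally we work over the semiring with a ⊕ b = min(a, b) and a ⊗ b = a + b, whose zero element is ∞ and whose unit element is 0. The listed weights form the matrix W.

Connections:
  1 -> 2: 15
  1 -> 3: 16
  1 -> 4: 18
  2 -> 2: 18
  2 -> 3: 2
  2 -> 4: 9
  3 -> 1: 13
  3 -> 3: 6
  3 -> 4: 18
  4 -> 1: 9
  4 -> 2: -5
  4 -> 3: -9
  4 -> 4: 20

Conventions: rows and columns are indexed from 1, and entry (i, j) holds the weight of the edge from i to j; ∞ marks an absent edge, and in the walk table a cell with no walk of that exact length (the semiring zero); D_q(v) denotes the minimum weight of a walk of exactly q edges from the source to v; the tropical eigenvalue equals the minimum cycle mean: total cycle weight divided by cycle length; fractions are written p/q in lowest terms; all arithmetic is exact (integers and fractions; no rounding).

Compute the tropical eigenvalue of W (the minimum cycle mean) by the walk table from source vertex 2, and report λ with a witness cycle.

q=0: [∞, 0, ∞, ∞]
q=1: [∞, 18, 2, 9]
q=2: [15, 4, 0, 20]
q=3: [13, 15, 6, 13]
q=4: [19, 8, 4, 24]
Optimal cycle mean attained by: cycle 2->4->2, total 9 + (-5), length 2.
Answer: λ = 2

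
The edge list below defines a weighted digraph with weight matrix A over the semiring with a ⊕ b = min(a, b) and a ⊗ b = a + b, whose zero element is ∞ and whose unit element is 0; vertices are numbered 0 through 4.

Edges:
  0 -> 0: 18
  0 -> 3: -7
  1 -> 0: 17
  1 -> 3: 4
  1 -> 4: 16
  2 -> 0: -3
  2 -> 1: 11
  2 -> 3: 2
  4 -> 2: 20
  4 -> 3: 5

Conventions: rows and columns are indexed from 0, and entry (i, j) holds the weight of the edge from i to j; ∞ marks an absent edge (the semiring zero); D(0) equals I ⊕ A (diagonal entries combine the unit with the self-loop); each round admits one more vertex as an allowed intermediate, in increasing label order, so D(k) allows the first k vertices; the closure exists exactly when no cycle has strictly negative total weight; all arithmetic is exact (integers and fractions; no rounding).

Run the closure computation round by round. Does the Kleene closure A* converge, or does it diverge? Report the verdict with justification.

D(0):
  [0, ∞, ∞, -7, ∞]
  [17, 0, ∞, 4, 16]
  [-3, 11, 0, 2, ∞]
  [∞, ∞, ∞, 0, ∞]
  [∞, ∞, 20, 5, 0]
D(1):
  [0, ∞, ∞, -7, ∞]
  [17, 0, ∞, 4, 16]
  [-3, 11, 0, -10, ∞]
  [∞, ∞, ∞, 0, ∞]
  [∞, ∞, 20, 5, 0]
D(2):
  [0, ∞, ∞, -7, ∞]
  [17, 0, ∞, 4, 16]
  [-3, 11, 0, -10, 27]
  [∞, ∞, ∞, 0, ∞]
  [∞, ∞, 20, 5, 0]
D(3):
  [0, ∞, ∞, -7, ∞]
  [17, 0, ∞, 4, 16]
  [-3, 11, 0, -10, 27]
  [∞, ∞, ∞, 0, ∞]
  [17, 31, 20, 5, 0]
D(4):
  [0, ∞, ∞, -7, ∞]
  [17, 0, ∞, 4, 16]
  [-3, 11, 0, -10, 27]
  [∞, ∞, ∞, 0, ∞]
  [17, 31, 20, 5, 0]
D(5):
  [0, ∞, ∞, -7, ∞]
  [17, 0, 36, 4, 16]
  [-3, 11, 0, -10, 27]
  [∞, ∞, ∞, 0, ∞]
  [17, 31, 20, 5, 0]
Key observation: every diagonal entry stays at the unit through all rounds, so no improving cycle exists.
Answer: CONVERGES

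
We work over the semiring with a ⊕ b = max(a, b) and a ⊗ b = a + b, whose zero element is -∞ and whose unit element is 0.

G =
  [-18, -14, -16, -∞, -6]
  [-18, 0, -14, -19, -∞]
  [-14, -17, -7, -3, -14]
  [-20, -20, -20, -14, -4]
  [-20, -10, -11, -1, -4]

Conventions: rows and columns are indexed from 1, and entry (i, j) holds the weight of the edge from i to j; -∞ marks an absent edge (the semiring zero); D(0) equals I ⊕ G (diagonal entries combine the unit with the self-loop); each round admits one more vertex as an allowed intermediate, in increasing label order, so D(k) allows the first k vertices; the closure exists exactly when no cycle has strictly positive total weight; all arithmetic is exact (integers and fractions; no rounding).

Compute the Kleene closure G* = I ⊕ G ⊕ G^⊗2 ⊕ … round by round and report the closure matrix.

D(0):
  [0, -14, -16, -∞, -6]
  [-18, 0, -14, -19, -∞]
  [-14, -17, 0, -3, -14]
  [-20, -20, -20, 0, -4]
  [-20, -10, -11, -1, 0]
D(1):
  [0, -14, -16, -∞, -6]
  [-18, 0, -14, -19, -24]
  [-14, -17, 0, -3, -14]
  [-20, -20, -20, 0, -4]
  [-20, -10, -11, -1, 0]
D(2):
  [0, -14, -16, -33, -6]
  [-18, 0, -14, -19, -24]
  [-14, -17, 0, -3, -14]
  [-20, -20, -20, 0, -4]
  [-20, -10, -11, -1, 0]
D(3):
  [0, -14, -16, -19, -6]
  [-18, 0, -14, -17, -24]
  [-14, -17, 0, -3, -14]
  [-20, -20, -20, 0, -4]
  [-20, -10, -11, -1, 0]
D(4):
  [0, -14, -16, -19, -6]
  [-18, 0, -14, -17, -21]
  [-14, -17, 0, -3, -7]
  [-20, -20, -20, 0, -4]
  [-20, -10, -11, -1, 0]
D(5):
  [0, -14, -16, -7, -6]
  [-18, 0, -14, -17, -21]
  [-14, -17, 0, -3, -7]
  [-20, -14, -15, 0, -4]
  [-20, -10, -11, -1, 0]
Answer: G* = [[0, -14, -16, -7, -6], [-18, 0, -14, -17, -21], [-14, -17, 0, -3, -7], [-20, -14, -15, 0, -4], [-20, -10, -11, -1, 0]]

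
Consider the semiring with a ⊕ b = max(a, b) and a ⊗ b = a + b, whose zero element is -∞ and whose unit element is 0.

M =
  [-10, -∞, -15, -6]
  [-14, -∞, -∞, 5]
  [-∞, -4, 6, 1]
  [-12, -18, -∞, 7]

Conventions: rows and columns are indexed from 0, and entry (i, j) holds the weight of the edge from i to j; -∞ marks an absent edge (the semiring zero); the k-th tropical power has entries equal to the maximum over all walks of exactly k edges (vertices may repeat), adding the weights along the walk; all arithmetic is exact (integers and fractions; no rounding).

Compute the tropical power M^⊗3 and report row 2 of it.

M^⊗2:
  [-18, -19, -9, 1]
  [-7, -13, -29, 12]
  [-11, 2, 12, 8]
  [-5, -11, -27, 14]
M^⊗3:
  [-11, -13, -3, 8]
  [0, -6, -22, 19]
  [-4, 8, 18, 15]
  [2, -4, -20, 21]
Answer: row 2 of M^⊗3 = [-4, 8, 18, 15]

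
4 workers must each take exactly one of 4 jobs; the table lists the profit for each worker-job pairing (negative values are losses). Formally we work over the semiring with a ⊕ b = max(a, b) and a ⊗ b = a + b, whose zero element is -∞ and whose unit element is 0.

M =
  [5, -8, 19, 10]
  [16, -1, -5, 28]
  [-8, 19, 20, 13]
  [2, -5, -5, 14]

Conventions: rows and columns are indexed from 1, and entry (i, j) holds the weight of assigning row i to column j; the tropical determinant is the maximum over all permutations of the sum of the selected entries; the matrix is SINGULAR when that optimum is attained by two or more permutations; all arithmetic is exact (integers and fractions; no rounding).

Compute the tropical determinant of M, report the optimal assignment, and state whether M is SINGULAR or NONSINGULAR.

σ = (1, 2, 3, 4): 5 + (-1) + 20 + 14 = 38
σ = (1, 2, 4, 3): 5 + (-1) + 13 + (-5) = 12
σ = (1, 3, 2, 4): 5 + (-5) + 19 + 14 = 33
σ = (1, 3, 4, 2): 5 + (-5) + 13 + (-5) = 8
σ = (1, 4, 2, 3): 5 + 28 + 19 + (-5) = 47
σ = (1, 4, 3, 2): 5 + 28 + 20 + (-5) = 48
σ = (2, 1, 3, 4): (-8) + 16 + 20 + 14 = 42
σ = (2, 1, 4, 3): (-8) + 16 + 13 + (-5) = 16
σ = (2, 3, 1, 4): (-8) + (-5) + (-8) + 14 = -7
σ = (2, 3, 4, 1): (-8) + (-5) + 13 + 2 = 2
σ = (2, 4, 1, 3): (-8) + 28 + (-8) + (-5) = 7
σ = (2, 4, 3, 1): (-8) + 28 + 20 + 2 = 42
σ = (3, 1, 2, 4): 19 + 16 + 19 + 14 = 68
σ = (3, 1, 4, 2): 19 + 16 + 13 + (-5) = 43
σ = (3, 2, 1, 4): 19 + (-1) + (-8) + 14 = 24
σ = (3, 2, 4, 1): 19 + (-1) + 13 + 2 = 33
σ = (3, 4, 1, 2): 19 + 28 + (-8) + (-5) = 34
σ = (3, 4, 2, 1): 19 + 28 + 19 + 2 = 68
σ = (4, 1, 2, 3): 10 + 16 + 19 + (-5) = 40
σ = (4, 1, 3, 2): 10 + 16 + 20 + (-5) = 41
σ = (4, 2, 1, 3): 10 + (-1) + (-8) + (-5) = -4
σ = (4, 2, 3, 1): 10 + (-1) + 20 + 2 = 31
σ = (4, 3, 1, 2): 10 + (-5) + (-8) + (-5) = -8
σ = (4, 3, 2, 1): 10 + (-5) + 19 + 2 = 26
Optimal value attained by: σ = (3, 1, 2, 4).
Answer: det⊕(M) = 68; verdict: SINGULAR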